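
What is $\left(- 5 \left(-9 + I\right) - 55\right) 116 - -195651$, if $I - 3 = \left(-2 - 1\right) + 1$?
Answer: $193911$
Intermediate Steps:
$I = 1$ ($I = 3 + \left(\left(-2 - 1\right) + 1\right) = 3 + \left(-3 + 1\right) = 3 - 2 = 1$)
$\left(- 5 \left(-9 + I\right) - 55\right) 116 - -195651 = \left(- 5 \left(-9 + 1\right) - 55\right) 116 - -195651 = \left(\left(-5\right) \left(-8\right) - 55\right) 116 + 195651 = \left(40 - 55\right) 116 + 195651 = \left(-15\right) 116 + 195651 = -1740 + 195651 = 193911$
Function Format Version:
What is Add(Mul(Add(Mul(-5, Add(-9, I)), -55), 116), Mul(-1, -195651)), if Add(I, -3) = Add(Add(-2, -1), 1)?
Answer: 193911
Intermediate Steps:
I = 1 (I = Add(3, Add(Add(-2, -1), 1)) = Add(3, Add(-3, 1)) = Add(3, -2) = 1)
Add(Mul(Add(Mul(-5, Add(-9, I)), -55), 116), Mul(-1, -195651)) = Add(Mul(Add(Mul(-5, Add(-9, 1)), -55), 116), Mul(-1, -195651)) = Add(Mul(Add(Mul(-5, -8), -55), 116), 195651) = Add(Mul(Add(40, -55), 116), 195651) = Add(Mul(-15, 116), 195651) = Add(-1740, 195651) = 193911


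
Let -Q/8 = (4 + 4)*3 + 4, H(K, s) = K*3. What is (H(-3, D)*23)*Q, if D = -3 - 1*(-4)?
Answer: 46368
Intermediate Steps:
D = 1 (D = -3 + 4 = 1)
H(K, s) = 3*K
Q = -224 (Q = -8*((4 + 4)*3 + 4) = -8*(8*3 + 4) = -8*(24 + 4) = -8*28 = -224)
(H(-3, D)*23)*Q = ((3*(-3))*23)*(-224) = -9*23*(-224) = -207*(-224) = 46368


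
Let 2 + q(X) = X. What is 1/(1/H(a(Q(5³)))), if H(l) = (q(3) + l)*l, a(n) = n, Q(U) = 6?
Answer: 42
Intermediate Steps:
q(X) = -2 + X
H(l) = l*(1 + l) (H(l) = ((-2 + 3) + l)*l = (1 + l)*l = l*(1 + l))
1/(1/H(a(Q(5³)))) = 1/(1/(6*(1 + 6))) = 1/(1/(6*7)) = 1/(1/42) = 42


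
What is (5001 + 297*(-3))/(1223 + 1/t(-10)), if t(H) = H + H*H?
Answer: 369900/110071 ≈ 3.3606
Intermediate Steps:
t(H) = H + H²
(5001 + 297*(-3))/(1223 + 1/t(-10)) = (5001 + 297*(-3))/(1223 + 1/(-10*(1 - 10))) = (5001 - 891)/(1223 + 1/(-10*(-9))) = 4110/(1223 + 1/90) = 4110/(110071/90) = 4110*(90/110071) = 369900/110071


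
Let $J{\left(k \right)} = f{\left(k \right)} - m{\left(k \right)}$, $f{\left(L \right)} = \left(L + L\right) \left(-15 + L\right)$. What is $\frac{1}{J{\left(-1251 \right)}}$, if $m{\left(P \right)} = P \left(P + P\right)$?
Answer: $\frac{1}{37530} \approx 2.6645 \cdot 10^{-5}$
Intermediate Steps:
$f{\left(L \right)} = 2 L \left(-15 + L\right)$
$m{\left(P \right)} = 2 P^{2}$ ($m{\left(P \right)} = P 2 P = 2 P^{2}$)
$J{\left(k \right)} = - 2 k^{2} + 2 k \left(-15 + k\right)$ ($J{\left(k \right)} = 2 k \left(-15 + k\right) - 2 k^{2} = - 2 k^{2} + 2 k \left(-15 + k\right)$)
$\frac{1}{J{\left(-1251 \right)}} = \frac{1}{\left(-30\right) \left(-1251\right)} = \frac{1}{37530}$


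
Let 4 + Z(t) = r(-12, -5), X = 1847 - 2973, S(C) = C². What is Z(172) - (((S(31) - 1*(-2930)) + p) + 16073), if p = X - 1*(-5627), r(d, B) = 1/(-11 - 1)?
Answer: -293629/12 ≈ -24469.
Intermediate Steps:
X = -1126
r(d, B) = -1/12 (r(d, B) = 1/(-12) = -1/12)
p = 4501 (p = -1126 - 1*(-5627) = -1126 + 5627 = 4501)
Z(t) = -49/12 (Z(t) = -4 - 1/12 = -49/12)
Z(172) - (((S(31) - 1*(-2930)) + p) + 16073) = -49/12 - (((31² - 1*(-2930)) + 4501) + 16073) = -49/12 - (((961 + 2930) + 4501) + 16073) = -49/12 - ((3891 + 4501) + 16073) = -49/12 - (8392 + 16073) = -49/12 - 1*24465 = -49/12 - 24465 = -293629/12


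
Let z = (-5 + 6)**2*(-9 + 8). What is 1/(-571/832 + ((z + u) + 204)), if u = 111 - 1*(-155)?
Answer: 832/389637 ≈ 0.0021353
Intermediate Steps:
z = -1 (z = 1**2*(-1) = 1*(-1) = -1)
u = 266 (u = 111 + 155 = 266)
1/(-571/832 + ((z + u) + 204)) = 1/(-571/832 + ((-1 + 266) + 204)) = 1/(-571*1/832 + (265 + 204)) = 1/(-571/832 + 469) = 1/(389637/832) = 832/389637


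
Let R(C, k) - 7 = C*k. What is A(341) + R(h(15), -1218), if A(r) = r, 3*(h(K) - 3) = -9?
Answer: 348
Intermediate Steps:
h(K) = 0 (h(K) = 3 + (⅓)*(-9) = 3 - 3 = 0)
R(C, k) = 7 + C*k
A(341) + R(h(15), -1218) = 341 + (7 + 0*(-1218)) = 341 + (7 + 0) = 341 + 7 = 348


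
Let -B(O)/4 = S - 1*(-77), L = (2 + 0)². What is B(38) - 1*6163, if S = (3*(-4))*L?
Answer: -6279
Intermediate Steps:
L = 4 (L = 2² = 4)
S = -48 (S = (3*(-4))*4 = -12*4 = -48)
B(O) = -116 (B(O) = -4*(-48 - 1*(-77)) = -4*(-48 + 77) = -4*29 = -116)
B(38) - 1*6163 = -116 - 1*6163 = -116 - 6163 = -6279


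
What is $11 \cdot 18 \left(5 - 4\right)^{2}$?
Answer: $198$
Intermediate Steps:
$11 \cdot 18 \left(5 - 4\right)^{2} = 198 \cdot 1^{2} = 198 \cdot 1 = 198$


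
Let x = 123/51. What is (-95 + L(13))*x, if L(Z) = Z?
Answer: -3362/17 ≈ -197.76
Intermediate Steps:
x = 41/17 (x = 123*(1/51) = 41/17 ≈ 2.4118)
(-95 + L(13))*x = (-95 + 13)*(41/17) = -82*41/17 = -3362/17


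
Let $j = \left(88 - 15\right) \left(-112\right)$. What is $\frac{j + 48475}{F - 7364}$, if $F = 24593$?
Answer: $\frac{13433}{5743} \approx 2.339$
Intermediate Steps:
$j = -8176$ ($j = 73 \left(-112\right) = -8176$)
$\frac{j + 48475}{F - 7364} = \frac{-8176 + 48475}{24593 - 7364} = \frac{40299}{17229} = 40299 \cdot \frac{1}{17229} = \frac{13433}{5743}$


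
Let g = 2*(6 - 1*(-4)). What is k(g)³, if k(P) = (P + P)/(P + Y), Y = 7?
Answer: 64000/19683 ≈ 3.2515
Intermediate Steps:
g = 20 (g = 2*(6 + 4) = 2*10 = 20)
k(P) = 2*P/(7 + P) (k(P) = (P + P)/(P + 7) = (2*P)/(7 + P) = 2*P/(7 + P))
k(g)³ = (2*20/(7 + 20))³ = (2*20/27)³ = (2*20*(1/27))³ = (40/27)³ = 64000/19683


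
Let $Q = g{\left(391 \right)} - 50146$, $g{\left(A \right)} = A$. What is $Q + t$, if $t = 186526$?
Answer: $136771$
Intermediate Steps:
$Q = -49755$ ($Q = 391 - 50146 = -49755$)
$Q + t = -49755 + 186526 = 136771$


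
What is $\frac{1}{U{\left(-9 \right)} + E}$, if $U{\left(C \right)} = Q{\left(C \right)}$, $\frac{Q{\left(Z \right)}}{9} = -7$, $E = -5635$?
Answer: $- \frac{1}{5698} \approx -0.0001755$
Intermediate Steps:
$Q{\left(Z \right)} = -63$ ($Q{\left(Z \right)} = 9 \left(-7\right) = -63$)
$U{\left(C \right)} = -63$
$\frac{1}{U{\left(-9 \right)} + E} = \frac{1}{-63 - 5635} = \frac{1}{-5698} = - \frac{1}{5698}$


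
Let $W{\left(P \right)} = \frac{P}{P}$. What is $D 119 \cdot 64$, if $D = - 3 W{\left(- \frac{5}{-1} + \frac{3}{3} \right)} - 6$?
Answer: $-68544$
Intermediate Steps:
$W{\left(P \right)} = 1$
$D = -9$ ($D = \left(-3\right) 1 - 6 = -3 - 6 = -9$)
$D 119 \cdot 64 = \left(-9\right) 119 \cdot 64 = \left(-1071\right) 64 = -68544$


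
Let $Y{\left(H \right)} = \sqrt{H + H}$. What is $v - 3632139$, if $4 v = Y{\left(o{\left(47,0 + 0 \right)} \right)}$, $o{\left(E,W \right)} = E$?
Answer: $-3632139 + \frac{\sqrt{94}}{4} \approx -3.6321 \cdot 10^{6}$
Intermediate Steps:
$Y{\left(H \right)} = \sqrt{2} \sqrt{H}$ ($Y{\left(H \right)} = \sqrt{2 H} = \sqrt{2} \sqrt{H}$)
$v = \frac{\sqrt{94}}{4}$ ($v = \frac{\sqrt{2} \sqrt{47}}{4} = \frac{\sqrt{94}}{4} \approx 2.4238$)
$v - 3632139 = \frac{\sqrt{94}}{4} - 3632139 = -3632139 + \frac{\sqrt{94}}{4}$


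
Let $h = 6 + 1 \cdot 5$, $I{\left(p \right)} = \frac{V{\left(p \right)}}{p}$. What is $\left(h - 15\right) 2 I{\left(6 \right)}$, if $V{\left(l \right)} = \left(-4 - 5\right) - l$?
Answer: $20$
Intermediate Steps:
$V{\left(l \right)} = -9 - l$ ($V{\left(l \right)} = \left(-4 - 5\right) - l = -9 - l$)
$I{\left(p \right)} = \frac{-9 - p}{p}$
$h = 11$ ($h = 6 + 5 = 11$)
$\left(h - 15\right) 2 I{\left(6 \right)} = \left(11 - 15\right) 2 \frac{-9 - 6}{6} = - 4 \cdot 2 \frac{-9 - 6}{6} = - 4 \cdot 2 \cdot \frac{1}{6} \left(-15\right) = - 4 \cdot 2 \left(- \frac{5}{2}\right) = \left(-4\right) \left(-5\right) = 20$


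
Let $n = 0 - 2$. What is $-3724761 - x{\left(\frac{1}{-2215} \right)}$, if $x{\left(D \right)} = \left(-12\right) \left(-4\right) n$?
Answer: $-3724665$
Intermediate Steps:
$n = -2$ ($n = 0 - 2 = -2$)
$x{\left(D \right)} = -96$ ($x{\left(D \right)} = \left(-12\right) \left(-4\right) \left(-2\right) = 48 \left(-2\right) = -96$)
$-3724761 - x{\left(\frac{1}{-2215} \right)} = -3724761 - -96 = -3724761 + 96 = -3724665$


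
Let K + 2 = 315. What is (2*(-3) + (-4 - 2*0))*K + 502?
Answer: -2628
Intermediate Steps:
K = 313 (K = -2 + 315 = 313)
(2*(-3) + (-4 - 2*0))*K + 502 = (2*(-3) + (-4 - 2*0))*313 + 502 = (-6 + (-4 + 0))*313 + 502 = (-6 - 4)*313 + 502 = -10*313 + 502 = -3130 + 502 = -2628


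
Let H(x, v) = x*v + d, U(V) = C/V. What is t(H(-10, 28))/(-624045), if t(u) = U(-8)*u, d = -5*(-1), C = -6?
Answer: 55/166412 ≈ 0.00033050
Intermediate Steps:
U(V) = -6/V
d = 5
H(x, v) = 5 + v*x (H(x, v) = x*v + 5 = v*x + 5 = 5 + v*x)
t(u) = 3*u/4 (t(u) = (-6/(-8))*u = (-6*(-1/8))*u = 3*u/4)
t(H(-10, 28))/(-624045) = (3*(5 + 28*(-10))/4)/(-624045) = (3*(5 - 280)/4)*(-1/624045) = ((3/4)*(-275))*(-1/624045) = -825/4*(-1/624045) = 55/166412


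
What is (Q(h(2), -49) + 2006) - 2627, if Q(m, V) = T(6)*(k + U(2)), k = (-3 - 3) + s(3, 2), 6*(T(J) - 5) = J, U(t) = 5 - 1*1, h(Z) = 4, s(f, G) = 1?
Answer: -627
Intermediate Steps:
U(t) = 4 (U(t) = 5 - 1 = 4)
T(J) = 5 + J/6
k = -5 (k = (-3 - 3) + 1 = -6 + 1 = -5)
Q(m, V) = -6 (Q(m, V) = (5 + (⅙)*6)*(-5 + 4) = (5 + 1)*(-1) = 6*(-1) = -6)
(Q(h(2), -49) + 2006) - 2627 = (-6 + 2006) - 2627 = 2000 - 2627 = -627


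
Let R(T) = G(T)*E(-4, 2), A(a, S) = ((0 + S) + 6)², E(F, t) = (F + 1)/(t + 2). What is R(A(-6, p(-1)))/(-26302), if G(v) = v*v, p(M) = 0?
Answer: 486/13151 ≈ 0.036955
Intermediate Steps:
E(F, t) = (1 + F)/(2 + t)
A(a, S) = (6 + S)² (A(a, S) = (S + 6)² = (6 + S)²)
G(v) = v²
R(T) = -3*T²/4 (R(T) = T²*((1 - 4)/(2 + 2)) = T²*(-3/4) = T²*((¼)*(-3)) = T²*(-¾) = -3*T²/4)
R(A(-6, p(-1)))/(-26302) = -3*(6 + 0)⁴/4/(-26302) = -3*(6²)²/4*(-1/26302) = -¾*36²*(-1/26302) = -¾*1296*(-1/26302) = -972*(-1/26302) = 486/13151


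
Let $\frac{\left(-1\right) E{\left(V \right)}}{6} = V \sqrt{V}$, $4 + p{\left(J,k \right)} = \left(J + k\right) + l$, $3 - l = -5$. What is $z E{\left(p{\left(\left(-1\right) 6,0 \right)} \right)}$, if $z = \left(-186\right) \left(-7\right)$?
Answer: $15624 i \sqrt{2} \approx 22096.0 i$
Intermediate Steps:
$l = 8$ ($l = 3 - -5 = 3 + 5 = 8$)
$p{\left(J,k \right)} = 4 + J + k$ ($p{\left(J,k \right)} = -4 + \left(\left(J + k\right) + 8\right) = -4 + \left(8 + J + k\right) = 4 + J + k$)
$z = 1302$
$E{\left(V \right)} = - 6 V^{\frac{3}{2}}$ ($E{\left(V \right)} = - 6 V \sqrt{V} = - 6 V^{\frac{3}{2}}$)
$z E{\left(p{\left(\left(-1\right) 6,0 \right)} \right)} = 1302 \left(- 6 \left(4 - 6 + 0\right)^{\frac{3}{2}}\right) = 1302 \left(- 6 \left(-2\right)^{\frac{3}{2}}\right) = 1302 \left(- 6 \left(- 2 i \sqrt{2}\right)\right) = 1302 \cdot 12 i \sqrt{2} = 15624 i \sqrt{2}$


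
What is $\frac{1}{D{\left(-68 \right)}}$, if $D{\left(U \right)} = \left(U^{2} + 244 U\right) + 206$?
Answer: $- \frac{1}{11762} \approx -8.502 \cdot 10^{-5}$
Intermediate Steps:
$D{\left(U \right)} = 206 + U^{2} + 244 U$
$\frac{1}{D{\left(-68 \right)}} = \frac{1}{206 + \left(-68\right)^{2} + 244 \left(-68\right)} = \frac{1}{206 + 4624 - 16592} = \frac{1}{-11762} = - \frac{1}{11762}$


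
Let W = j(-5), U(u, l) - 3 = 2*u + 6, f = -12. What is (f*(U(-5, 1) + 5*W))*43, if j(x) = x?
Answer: 13416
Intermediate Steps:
U(u, l) = 9 + 2*u (U(u, l) = 3 + (2*u + 6) = 3 + (6 + 2*u) = 9 + 2*u)
W = -5
(f*(U(-5, 1) + 5*W))*43 = -12*((9 + 2*(-5)) + 5*(-5))*43 = -12*((9 - 10) - 25)*43 = -12*(-1 - 25)*43 = -12*(-26)*43 = 312*43 = 13416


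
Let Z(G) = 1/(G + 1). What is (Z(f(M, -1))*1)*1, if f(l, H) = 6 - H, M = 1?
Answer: ⅛ ≈ 0.12500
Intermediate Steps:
Z(G) = 1/(1 + G)
(Z(f(M, -1))*1)*1 = (1/(1 + (6 - 1*(-1))))*1 = (1/(1 + (6 + 1)))*1 = (1/(1 + 7))*1 = (1/8)*1 = ((⅛)*1)*1 = (⅛)*1 = ⅛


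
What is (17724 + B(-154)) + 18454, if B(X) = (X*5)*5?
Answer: 32328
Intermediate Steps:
B(X) = 25*X (B(X) = (5*X)*5 = 25*X)
(17724 + B(-154)) + 18454 = (17724 + 25*(-154)) + 18454 = (17724 - 3850) + 18454 = 13874 + 18454 = 32328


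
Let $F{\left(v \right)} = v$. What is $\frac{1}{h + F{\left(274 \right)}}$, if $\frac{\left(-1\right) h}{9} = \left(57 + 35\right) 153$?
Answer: $- \frac{1}{126410} \approx -7.9108 \cdot 10^{-6}$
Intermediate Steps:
$h = -126684$ ($h = - 9 \left(57 + 35\right) 153 = - 9 \cdot 92 \cdot 153 = \left(-9\right) 14076 = -126684$)
$\frac{1}{h + F{\left(274 \right)}} = \frac{1}{-126684 + 274} = \frac{1}{-126410} = - \frac{1}{126410}$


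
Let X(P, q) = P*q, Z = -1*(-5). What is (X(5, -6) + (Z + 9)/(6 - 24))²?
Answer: 76729/81 ≈ 947.27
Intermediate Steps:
Z = 5
(X(5, -6) + (Z + 9)/(6 - 24))² = (5*(-6) + (5 + 9)/(6 - 24))² = (-30 + 14/(-18))² = (-30 + 14*(-1/18))² = (-30 - 7/9)² = (-277/9)² = 76729/81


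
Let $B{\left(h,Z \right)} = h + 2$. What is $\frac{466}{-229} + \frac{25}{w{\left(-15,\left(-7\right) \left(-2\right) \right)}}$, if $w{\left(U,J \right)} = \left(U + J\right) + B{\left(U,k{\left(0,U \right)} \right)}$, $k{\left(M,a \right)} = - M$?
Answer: $- \frac{12249}{3206} \approx -3.8206$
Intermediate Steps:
$B{\left(h,Z \right)} = 2 + h$
$w{\left(U,J \right)} = 2 + J + 2 U$ ($w{\left(U,J \right)} = \left(U + J\right) + \left(2 + U\right) = \left(J + U\right) + \left(2 + U\right) = 2 + J + 2 U$)
$\frac{466}{-229} + \frac{25}{w{\left(-15,\left(-7\right) \left(-2\right) \right)}} = \frac{466}{-229} + \frac{25}{2 - -14 + 2 \left(-15\right)} = 466 \left(- \frac{1}{229}\right) + \frac{25}{2 + 14 - 30} = - \frac{466}{229} + \frac{25}{-14} = - \frac{466}{229} + 25 \left(- \frac{1}{14}\right) = - \frac{466}{229} - \frac{25}{14} = - \frac{12249}{3206}$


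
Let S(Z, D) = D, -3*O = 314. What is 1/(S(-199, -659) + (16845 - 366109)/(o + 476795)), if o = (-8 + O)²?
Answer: -4405399/2906301317 ≈ -0.0015158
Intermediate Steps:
O = -314/3 (O = -⅓*314 = -314/3 ≈ -104.67)
o = 114244/9 (o = (-8 - 314/3)² = (-338/3)² = 114244/9 ≈ 12694.)
1/(S(-199, -659) + (16845 - 366109)/(o + 476795)) = 1/(-659 + (16845 - 366109)/(114244/9 + 476795)) = 1/(-659 - 349264/4405399/9) = 1/(-659 - 349264*9/4405399) = 1/(-659 - 3143376/4405399) = 1/(-2906301317/4405399) = -4405399/2906301317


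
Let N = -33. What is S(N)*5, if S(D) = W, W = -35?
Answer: -175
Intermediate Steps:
S(D) = -35
S(N)*5 = -35*5 = -175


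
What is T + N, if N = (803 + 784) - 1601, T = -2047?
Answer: -2061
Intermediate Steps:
N = -14 (N = 1587 - 1601 = -14)
T + N = -2047 - 14 = -2061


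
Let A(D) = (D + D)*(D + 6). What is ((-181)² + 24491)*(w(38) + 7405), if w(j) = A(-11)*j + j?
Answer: 665439996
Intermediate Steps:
A(D) = 2*D*(6 + D) (A(D) = (2*D)*(6 + D) = 2*D*(6 + D))
w(j) = 111*j (w(j) = (2*(-11)*(6 - 11))*j + j = (2*(-11)*(-5))*j + j = 110*j + j = 111*j)
((-181)² + 24491)*(w(38) + 7405) = ((-181)² + 24491)*(111*38 + 7405) = (32761 + 24491)*(4218 + 7405) = 57252*11623 = 665439996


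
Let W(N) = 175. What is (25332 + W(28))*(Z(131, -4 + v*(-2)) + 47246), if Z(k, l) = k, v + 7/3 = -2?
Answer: 1208445139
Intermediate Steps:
v = -13/3 (v = -7/3 - 2 = -13/3 ≈ -4.3333)
(25332 + W(28))*(Z(131, -4 + v*(-2)) + 47246) = (25332 + 175)*(131 + 47246) = 25507*47377 = 1208445139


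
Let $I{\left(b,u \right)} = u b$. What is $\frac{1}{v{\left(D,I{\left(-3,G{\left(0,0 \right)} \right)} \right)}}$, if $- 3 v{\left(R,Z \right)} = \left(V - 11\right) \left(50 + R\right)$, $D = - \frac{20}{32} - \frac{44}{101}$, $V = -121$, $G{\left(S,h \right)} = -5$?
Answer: $\frac{202}{434973} \approx 0.0004644$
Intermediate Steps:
$D = - \frac{857}{808}$ ($D = \left(-20\right) \frac{1}{32} - \frac{44}{101} = - \frac{5}{8} - \frac{44}{101} = - \frac{857}{808} \approx -1.0606$)
$I{\left(b,u \right)} = b u$
$v{\left(R,Z \right)} = 2200 + 44 R$ ($v{\left(R,Z \right)} = - \frac{\left(-121 - 11\right) \left(50 + R\right)}{3} = - \frac{\left(-132\right) \left(50 + R\right)}{3} = - \frac{-6600 - 132 R}{3} = 2200 + 44 R$)
$\frac{1}{v{\left(D,I{\left(-3,G{\left(0,0 \right)} \right)} \right)}} = \frac{1}{2200 + 44 \left(- \frac{857}{808}\right)} = \frac{1}{2200 - \frac{9427}{202}} = \frac{1}{\frac{434973}{202}} = \frac{202}{434973}$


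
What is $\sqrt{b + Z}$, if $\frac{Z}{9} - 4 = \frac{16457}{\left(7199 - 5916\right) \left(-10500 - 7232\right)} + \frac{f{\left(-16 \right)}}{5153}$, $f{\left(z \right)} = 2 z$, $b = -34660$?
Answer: $\frac{i \sqrt{118961675791431815242240483}}{58615776934} \approx 186.08 i$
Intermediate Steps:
$Z = \frac{4213020668031}{117231553868}$ ($Z = 36 + 9 \left(\frac{16457}{\left(7199 - 5916\right) \left(-10500 - 7232\right)} + \frac{2 \left(-16\right)}{5153}\right) = 36 + 9 \left(\frac{16457}{1283 \left(-17732\right)} - \frac{32}{5153}\right) = 36 + 9 \left(\frac{16457}{-22750156} - \frac{32}{5153}\right) = 36 + 9 \left(16457 \left(- \frac{1}{22750156}\right) - \frac{32}{5153}\right) = 36 + 9 \left(- \frac{16457}{22750156} - \frac{32}{5153}\right) = 36 + 9 \left(- \frac{812807913}{117231553868}\right) = 36 - \frac{7315271217}{117231553868} = \frac{4213020668031}{117231553868} \approx 35.938$)
$\sqrt{b + Z} = \sqrt{-34660 + \frac{4213020668031}{117231553868}} = \sqrt{- \frac{4059032636396849}{117231553868}} = \frac{i \sqrt{118961675791431815242240483}}{58615776934}$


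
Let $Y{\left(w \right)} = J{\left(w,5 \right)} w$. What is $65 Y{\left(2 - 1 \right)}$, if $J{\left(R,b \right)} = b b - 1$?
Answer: $1560$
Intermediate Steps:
$J{\left(R,b \right)} = -1 + b^{2}$ ($J{\left(R,b \right)} = b^{2} - 1 = -1 + b^{2}$)
$Y{\left(w \right)} = 24 w$ ($Y{\left(w \right)} = \left(-1 + 5^{2}\right) w = \left(-1 + 25\right) w = 24 w$)
$65 Y{\left(2 - 1 \right)} = 65 \cdot 24 \left(2 - 1\right) = 65 \cdot 24 \cdot 1 = 65 \cdot 24 = 1560$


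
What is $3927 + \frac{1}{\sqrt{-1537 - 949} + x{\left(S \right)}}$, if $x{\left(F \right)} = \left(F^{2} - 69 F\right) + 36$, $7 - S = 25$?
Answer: $\frac{5044016316}{1284445} - \frac{i \sqrt{2486}}{2568890} \approx 3927.0 - 1.9409 \cdot 10^{-5} i$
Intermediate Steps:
$S = -18$ ($S = 7 - 25 = -18$)
$x{\left(F \right)} = 36 + F^{2} - 69 F$
$3927 + \frac{1}{\sqrt{-1537 - 949} + x{\left(S \right)}} = 3927 + \frac{1}{\sqrt{-1537 - 949} + \left(36 + \left(-18\right)^{2} - -1242\right)} = 3927 + \frac{1}{\sqrt{-2486} + \left(36 + 324 + 1242\right)} = 3927 + \frac{1}{i \sqrt{2486} + 1602} = 3927 + \frac{1}{1602 + i \sqrt{2486}}$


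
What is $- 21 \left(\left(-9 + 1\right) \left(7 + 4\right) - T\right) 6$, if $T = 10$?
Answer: $12348$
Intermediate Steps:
$- 21 \left(\left(-9 + 1\right) \left(7 + 4\right) - T\right) 6 = - 21 \left(\left(-9 + 1\right) \left(7 + 4\right) - 10\right) 6 = - 21 \left(\left(-8\right) 11 - 10\right) 6 = - 21 \left(-88 - 10\right) 6 = \left(-21\right) \left(-98\right) 6 = 2058 \cdot 6 = 12348$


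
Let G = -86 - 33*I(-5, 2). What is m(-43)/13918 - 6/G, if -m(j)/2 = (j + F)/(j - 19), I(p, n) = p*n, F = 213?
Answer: -636817/26318938 ≈ -0.024196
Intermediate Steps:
I(p, n) = n*p
G = 244 (G = -86 - 66*(-5) = -86 - 33*(-10) = -86 + 330 = 244)
m(j) = -2*(213 + j)/(-19 + j) (m(j) = -2*(j + 213)/(j - 19) = -2*(213 + j)/(-19 + j))
m(-43)/13918 - 6/G = (2*(-213 - 1*(-43))/(-19 - 43))/13918 - 6/244 = (2*(-213 + 43)/(-62))*(1/13918) - 6*1/244 = (2*(-1/62)*(-170))*(1/13918) - 3/122 = (170/31)*(1/13918) - 3/122 = 85/215729 - 3/122 = -636817/26318938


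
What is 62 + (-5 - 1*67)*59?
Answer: -4186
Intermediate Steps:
62 + (-5 - 1*67)*59 = 62 + (-5 - 67)*59 = 62 - 72*59 = 62 - 4248 = -4186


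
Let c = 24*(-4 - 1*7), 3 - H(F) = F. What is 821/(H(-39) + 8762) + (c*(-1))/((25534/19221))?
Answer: 22347743995/112400668 ≈ 198.82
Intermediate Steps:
H(F) = 3 - F
c = -264 (c = 24*(-4 - 7) = 24*(-11) = -264)
821/(H(-39) + 8762) + (c*(-1))/((25534/19221)) = 821/((3 - 1*(-39)) + 8762) + (-264*(-1))/((25534/19221)) = 821/((3 + 39) + 8762) + 264/((25534*(1/19221))) = 821/(42 + 8762) + 264/(25534/19221) = 821/8804 + 264*(19221/25534) = 821*(1/8804) + 2537172/12767 = 821/8804 + 2537172/12767 = 22347743995/112400668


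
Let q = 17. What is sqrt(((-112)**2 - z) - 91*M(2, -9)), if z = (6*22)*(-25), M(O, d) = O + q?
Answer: sqrt(14115) ≈ 118.81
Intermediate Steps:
M(O, d) = 17 + O (M(O, d) = O + 17 = 17 + O)
z = -3300 (z = 132*(-25) = -3300)
sqrt(((-112)**2 - z) - 91*M(2, -9)) = sqrt(((-112)**2 - 1*(-3300)) - 91*(17 + 2)) = sqrt((12544 + 3300) - 91*19) = sqrt(15844 - 1729) = sqrt(14115)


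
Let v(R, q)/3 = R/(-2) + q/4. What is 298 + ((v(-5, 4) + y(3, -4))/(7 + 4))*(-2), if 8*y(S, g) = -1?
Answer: 13029/44 ≈ 296.11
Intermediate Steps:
y(S, g) = -1/8 (y(S, g) = (1/8)*(-1) = -1/8)
v(R, q) = -3*R/2 + 3*q/4 (v(R, q) = 3*(R/(-2) + q/4) = 3*(R*(-1/2) + q*(1/4)) = 3*(-R/2 + q/4) = -3*R/2 + 3*q/4)
298 + ((v(-5, 4) + y(3, -4))/(7 + 4))*(-2) = 298 + (((-3/2*(-5) + (3/4)*4) - 1/8)/(7 + 4))*(-2) = 298 + (((15/2 + 3) - 1/8)/11)*(-2) = 298 + ((21/2 - 1/8)*(1/11))*(-2) = 298 + ((83/8)*(1/11))*(-2) = 298 + (83/88)*(-2) = 298 - 83/44 = 13029/44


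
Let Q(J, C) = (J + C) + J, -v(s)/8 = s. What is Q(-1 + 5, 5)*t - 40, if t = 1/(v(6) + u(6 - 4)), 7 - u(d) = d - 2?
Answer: -1653/41 ≈ -40.317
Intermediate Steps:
v(s) = -8*s
u(d) = 9 - d (u(d) = 7 - (d - 2) = 7 - (-2 + d) = 7 + (2 - d) = 9 - d)
t = -1/41 (t = 1/(-8*6 + (9 - (6 - 4))) = 1/(-48 + (9 - 1*2)) = 1/(-48 + (9 - 2)) = 1/(-48 + 7) = 1/(-41) = -1/41 ≈ -0.024390)
Q(J, C) = C + 2*J (Q(J, C) = (C + J) + J = C + 2*J)
Q(-1 + 5, 5)*t - 40 = (5 + 2*(-1 + 5))*(-1/41) - 40 = (5 + 2*4)*(-1/41) - 40 = (5 + 8)*(-1/41) - 40 = 13*(-1/41) - 40 = -13/41 - 40 = -1653/41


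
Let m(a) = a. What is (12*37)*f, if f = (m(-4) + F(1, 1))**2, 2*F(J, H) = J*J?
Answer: 5439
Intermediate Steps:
F(J, H) = J**2/2 (F(J, H) = (J*J)/2 = J**2/2)
f = 49/4 (f = (-4 + (1/2)*1**2)**2 = (-4 + (1/2)*1)**2 = (-4 + 1/2)**2 = (-7/2)**2 = 49/4 ≈ 12.250)
(12*37)*f = (12*37)*(49/4) = 444*(49/4) = 5439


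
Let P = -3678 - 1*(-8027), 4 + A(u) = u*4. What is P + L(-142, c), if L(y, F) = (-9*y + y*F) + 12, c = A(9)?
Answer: 1095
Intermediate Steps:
A(u) = -4 + 4*u (A(u) = -4 + u*4 = -4 + 4*u)
c = 32 (c = -4 + 4*9 = -4 + 36 = 32)
L(y, F) = 12 - 9*y + F*y (L(y, F) = (-9*y + F*y) + 12 = 12 - 9*y + F*y)
P = 4349 (P = -3678 + 8027 = 4349)
P + L(-142, c) = 4349 + (12 - 9*(-142) + 32*(-142)) = 4349 + (12 + 1278 - 4544) = 4349 - 3254 = 1095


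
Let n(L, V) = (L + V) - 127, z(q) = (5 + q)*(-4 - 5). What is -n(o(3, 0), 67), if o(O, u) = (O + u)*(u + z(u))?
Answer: 195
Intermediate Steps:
z(q) = -45 - 9*q (z(q) = (5 + q)*(-9) = -45 - 9*q)
o(O, u) = (-45 - 8*u)*(O + u) (o(O, u) = (O + u)*(u + (-45 - 9*u)) = (O + u)*(-45 - 8*u) = (-45 - 8*u)*(O + u))
n(L, V) = -127 + L + V
-n(o(3, 0), 67) = -(-127 + (-45*3 - 45*0 - 8*0² - 8*3*0) + 67) = -(-127 + (-135 + 0 - 8*0 + 0) + 67) = -(-127 + (-135 + 0 + 0 + 0) + 67) = -(-127 - 135 + 67) = -1*(-195) = 195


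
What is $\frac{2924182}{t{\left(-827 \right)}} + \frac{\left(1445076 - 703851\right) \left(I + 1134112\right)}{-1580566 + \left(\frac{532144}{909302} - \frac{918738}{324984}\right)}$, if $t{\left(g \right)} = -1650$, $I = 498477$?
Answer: $- \frac{3520268917588837720672457}{4587309475038284775} \approx -7.6739 \cdot 10^{5}$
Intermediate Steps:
$\frac{2924182}{t{\left(-827 \right)}} + \frac{\left(1445076 - 703851\right) \left(I + 1134112\right)}{-1580566 + \left(\frac{532144}{909302} - \frac{918738}{324984}\right)} = \frac{2924182}{-1650} + \frac{\left(1445076 - 703851\right) \left(498477 + 1134112\right)}{-1580566 + \left(\frac{532144}{909302} - \frac{918738}{324984}\right)} = 2924182 \left(- \frac{1}{1650}\right) + \frac{741225 \cdot 1632589}{-1580566 + \left(532144 \cdot \frac{1}{909302} - \frac{153123}{54164}\right)} = - \frac{1462091}{825} + \frac{1210115781525}{-1580566 + \left(\frac{266072}{454651} - \frac{153123}{54164}\right)} = - \frac{1462091}{825} + \frac{1210115781525}{-1580566 - \frac{55206001265}{24625716764}} = - \frac{1462091}{825} + \frac{1210115781525}{- \frac{38922625848809689}{24625716764}} = - \frac{1462091}{825} + 1210115781525 \left(- \frac{24625716764}{38922625848809689}\right) = - \frac{1462091}{825} - \frac{4257138355354450569300}{5560375121258527} = - \frac{3520268917588837720672457}{4587309475038284775}$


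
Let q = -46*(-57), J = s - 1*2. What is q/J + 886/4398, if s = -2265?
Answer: -4761497/4985133 ≈ -0.95514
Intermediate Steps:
J = -2267 (J = -2265 - 1*2 = -2265 - 2 = -2267)
q = 2622
q/J + 886/4398 = 2622/(-2267) + 886/4398 = 2622*(-1/2267) + 886*(1/4398) = -2622/2267 + 443/2199 = -4761497/4985133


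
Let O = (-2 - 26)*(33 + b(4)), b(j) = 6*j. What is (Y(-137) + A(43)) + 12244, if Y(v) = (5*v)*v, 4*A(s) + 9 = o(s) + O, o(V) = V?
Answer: 211397/2 ≈ 1.0570e+5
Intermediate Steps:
O = -1596 (O = (-2 - 26)*(33 + 6*4) = -28*(33 + 24) = -28*57 = -1596)
A(s) = -1605/4 + s/4 (A(s) = -9/4 + (s - 1596)/4 = -9/4 + (-1596 + s)/4 = -9/4 + (-399 + s/4) = -1605/4 + s/4)
Y(v) = 5*v**2
(Y(-137) + A(43)) + 12244 = (5*(-137)**2 + (-1605/4 + (1/4)*43)) + 12244 = (5*18769 + (-1605/4 + 43/4)) + 12244 = (93845 - 781/2) + 12244 = 186909/2 + 12244 = 211397/2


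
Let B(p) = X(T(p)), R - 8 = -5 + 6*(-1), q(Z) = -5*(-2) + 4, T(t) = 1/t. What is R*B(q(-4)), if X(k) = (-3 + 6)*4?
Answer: -36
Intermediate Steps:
T(t) = 1/t
q(Z) = 14 (q(Z) = 10 + 4 = 14)
R = -3 (R = 8 + (-5 + 6*(-1)) = 8 + (-5 - 6) = 8 - 11 = -3)
X(k) = 12 (X(k) = 3*4 = 12)
B(p) = 12
R*B(q(-4)) = -3*12 = -36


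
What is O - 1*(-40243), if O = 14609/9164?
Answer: 368801461/9164 ≈ 40245.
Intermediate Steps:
O = 14609/9164 (O = 14609*(1/9164) = 14609/9164 ≈ 1.5942)
O - 1*(-40243) = 14609/9164 - 1*(-40243) = 14609/9164 + 40243 = 368801461/9164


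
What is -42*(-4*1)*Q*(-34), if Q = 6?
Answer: -34272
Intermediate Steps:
-42*(-4*1)*Q*(-34) = -42*(-4*1)*6*(-34) = -(-168)*6*(-34) = -42*(-24)*(-34) = 1008*(-34) = -34272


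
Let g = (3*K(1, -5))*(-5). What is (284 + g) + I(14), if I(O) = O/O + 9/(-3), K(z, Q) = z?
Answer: 267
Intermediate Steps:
g = -15 (g = (3*1)*(-5) = 3*(-5) = -15)
I(O) = -2 (I(O) = 1 + 9*(-1/3) = 1 - 3 = -2)
(284 + g) + I(14) = (284 - 15) - 2 = 269 - 2 = 267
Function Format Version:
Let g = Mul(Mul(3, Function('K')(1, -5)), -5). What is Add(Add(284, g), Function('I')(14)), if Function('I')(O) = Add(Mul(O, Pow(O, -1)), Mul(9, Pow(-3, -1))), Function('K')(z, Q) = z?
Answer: 267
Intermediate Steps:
g = -15 (g = Mul(Mul(3, 1), -5) = Mul(3, -5) = -15)
Function('I')(O) = -2 (Function('I')(O) = Add(1, Mul(9, Rational(-1, 3))) = Add(1, -3) = -2)
Add(Add(284, g), Function('I')(14)) = Add(Add(284, -15), -2) = Add(269, -2) = 267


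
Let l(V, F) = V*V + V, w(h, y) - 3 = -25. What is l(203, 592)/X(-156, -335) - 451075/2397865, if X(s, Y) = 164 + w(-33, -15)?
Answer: 9923633273/34049683 ≈ 291.45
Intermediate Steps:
w(h, y) = -22 (w(h, y) = 3 - 25 = -22)
l(V, F) = V + V² (l(V, F) = V² + V = V + V²)
X(s, Y) = 142 (X(s, Y) = 164 - 22 = 142)
l(203, 592)/X(-156, -335) - 451075/2397865 = (203*(1 + 203))/142 - 451075/2397865 = (203*204)*(1/142) - 451075*1/2397865 = 41412*(1/142) - 90215/479573 = 20706/71 - 90215/479573 = 9923633273/34049683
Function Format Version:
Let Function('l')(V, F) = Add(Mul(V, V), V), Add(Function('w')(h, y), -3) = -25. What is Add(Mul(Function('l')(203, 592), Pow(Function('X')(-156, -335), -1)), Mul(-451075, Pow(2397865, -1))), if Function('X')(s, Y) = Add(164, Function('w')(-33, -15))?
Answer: Rational(9923633273, 34049683) ≈ 291.45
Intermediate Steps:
Function('w')(h, y) = -22 (Function('w')(h, y) = Add(3, -25) = -22)
Function('l')(V, F) = Add(V, Pow(V, 2)) (Function('l')(V, F) = Add(Pow(V, 2), V) = Add(V, Pow(V, 2)))
Function('X')(s, Y) = 142 (Function('X')(s, Y) = Add(164, -22) = 142)
Add(Mul(Function('l')(203, 592), Pow(Function('X')(-156, -335), -1)), Mul(-451075, Pow(2397865, -1))) = Add(Mul(Mul(203, Add(1, 203)), Pow(142, -1)), Mul(-451075, Pow(2397865, -1))) = Add(Mul(Mul(203, 204), Rational(1, 142)), Mul(-451075, Rational(1, 2397865))) = Add(Mul(41412, Rational(1, 142)), Rational(-90215, 479573)) = Add(Rational(20706, 71), Rational(-90215, 479573)) = Rational(9923633273, 34049683)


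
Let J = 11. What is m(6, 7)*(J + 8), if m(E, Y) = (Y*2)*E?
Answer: 1596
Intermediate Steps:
m(E, Y) = 2*E*Y (m(E, Y) = (2*Y)*E = 2*E*Y)
m(6, 7)*(J + 8) = (2*6*7)*(11 + 8) = 84*19 = 1596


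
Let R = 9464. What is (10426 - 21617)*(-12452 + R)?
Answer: 33438708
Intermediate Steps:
(10426 - 21617)*(-12452 + R) = (10426 - 21617)*(-12452 + 9464) = -11191*(-2988) = 33438708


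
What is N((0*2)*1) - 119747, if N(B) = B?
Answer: -119747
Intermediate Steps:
N((0*2)*1) - 119747 = (0*2)*1 - 119747 = 0*1 - 119747 = 0 - 119747 = -119747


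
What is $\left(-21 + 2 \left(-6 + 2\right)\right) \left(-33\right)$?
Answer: $957$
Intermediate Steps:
$\left(-21 + 2 \left(-6 + 2\right)\right) \left(-33\right) = \left(-21 + 2 \left(-4\right)\right) \left(-33\right) = \left(-21 - 8\right) \left(-33\right) = \left(-29\right) \left(-33\right) = 957$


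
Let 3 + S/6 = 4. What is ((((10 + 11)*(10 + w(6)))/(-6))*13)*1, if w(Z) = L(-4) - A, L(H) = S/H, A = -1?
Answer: -1729/4 ≈ -432.25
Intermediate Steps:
S = 6 (S = -18 + 6*4 = -18 + 24 = 6)
L(H) = 6/H
w(Z) = -1/2 (w(Z) = 6/(-4) - 1*(-1) = 6*(-1/4) + 1 = -3/2 + 1 = -1/2)
((((10 + 11)*(10 + w(6)))/(-6))*13)*1 = ((((10 + 11)*(10 - 1/2))/(-6))*13)*1 = (((21*(19/2))*(-1/6))*13)*1 = (((399/2)*(-1/6))*13)*1 = -133/4*13*1 = -1729/4*1 = -1729/4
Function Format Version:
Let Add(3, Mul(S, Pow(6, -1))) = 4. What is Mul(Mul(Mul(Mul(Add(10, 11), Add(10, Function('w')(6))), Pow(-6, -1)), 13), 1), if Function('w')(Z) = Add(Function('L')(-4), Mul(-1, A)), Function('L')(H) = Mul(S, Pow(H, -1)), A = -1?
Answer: Rational(-1729, 4) ≈ -432.25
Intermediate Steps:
S = 6 (S = Add(-18, Mul(6, 4)) = Add(-18, 24) = 6)
Function('L')(H) = Mul(6, Pow(H, -1))
Function('w')(Z) = Rational(-1, 2) (Function('w')(Z) = Add(Mul(6, Pow(-4, -1)), Mul(-1, -1)) = Add(Mul(6, Rational(-1, 4)), 1) = Add(Rational(-3, 2), 1) = Rational(-1, 2))
Mul(Mul(Mul(Mul(Add(10, 11), Add(10, Function('w')(6))), Pow(-6, -1)), 13), 1) = Mul(Mul(Mul(Mul(Add(10, 11), Add(10, Rational(-1, 2))), Pow(-6, -1)), 13), 1) = Mul(Mul(Mul(Mul(21, Rational(19, 2)), Rational(-1, 6)), 13), 1) = Mul(Mul(Mul(Rational(399, 2), Rational(-1, 6)), 13), 1) = Mul(Mul(Rational(-133, 4), 13), 1) = Mul(Rational(-1729, 4), 1) = Rational(-1729, 4)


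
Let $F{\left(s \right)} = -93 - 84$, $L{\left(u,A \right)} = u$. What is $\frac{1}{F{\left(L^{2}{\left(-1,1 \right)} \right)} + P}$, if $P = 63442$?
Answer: $\frac{1}{63265} \approx 1.5807 \cdot 10^{-5}$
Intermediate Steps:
$F{\left(s \right)} = -177$
$\frac{1}{F{\left(L^{2}{\left(-1,1 \right)} \right)} + P} = \frac{1}{-177 + 63442} = \frac{1}{63265}$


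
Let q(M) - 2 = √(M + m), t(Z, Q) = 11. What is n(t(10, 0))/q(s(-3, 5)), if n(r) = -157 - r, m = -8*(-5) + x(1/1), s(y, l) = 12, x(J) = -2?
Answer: 168/23 - 420*√2/23 ≈ -18.520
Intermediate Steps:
m = 38 (m = -8*(-5) - 2 = 40 - 2 = 38)
q(M) = 2 + √(38 + M) (q(M) = 2 + √(M + 38) = 2 + √(38 + M))
n(t(10, 0))/q(s(-3, 5)) = (-157 - 1*11)/(2 + √(38 + 12)) = (-157 - 11)/(2 + √50) = -168/(2 + 5*√2)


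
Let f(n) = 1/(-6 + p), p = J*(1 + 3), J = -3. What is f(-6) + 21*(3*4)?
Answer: 4535/18 ≈ 251.94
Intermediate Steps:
p = -12 (p = -3*(1 + 3) = -3*4 = -12)
f(n) = -1/18 (f(n) = 1/(-6 - 12) = 1/(-18) = -1/18)
f(-6) + 21*(3*4) = -1/18 + 21*(3*4) = -1/18 + 21*12 = -1/18 + 252 = 4535/18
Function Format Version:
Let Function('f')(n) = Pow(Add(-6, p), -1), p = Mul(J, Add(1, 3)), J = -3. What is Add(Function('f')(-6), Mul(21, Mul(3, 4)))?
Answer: Rational(4535, 18) ≈ 251.94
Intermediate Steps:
p = -12 (p = Mul(-3, Add(1, 3)) = Mul(-3, 4) = -12)
Function('f')(n) = Rational(-1, 18) (Function('f')(n) = Pow(Add(-6, -12), -1) = Pow(-18, -1) = Rational(-1, 18))
Add(Function('f')(-6), Mul(21, Mul(3, 4))) = Add(Rational(-1, 18), Mul(21, Mul(3, 4))) = Add(Rational(-1, 18), Mul(21, 12)) = Add(Rational(-1, 18), 252) = Rational(4535, 18)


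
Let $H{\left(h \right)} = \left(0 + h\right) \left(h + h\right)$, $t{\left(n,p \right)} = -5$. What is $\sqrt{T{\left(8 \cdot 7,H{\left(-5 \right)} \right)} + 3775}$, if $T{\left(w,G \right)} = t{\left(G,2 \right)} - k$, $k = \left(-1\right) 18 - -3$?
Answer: $\sqrt{3785} \approx 61.522$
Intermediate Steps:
$H{\left(h \right)} = 2 h^{2}$ ($H{\left(h \right)} = h 2 h = 2 h^{2}$)
$k = -15$ ($k = -18 + 3 = -15$)
$T{\left(w,G \right)} = 10$ ($T{\left(w,G \right)} = -5 - -15 = -5 + 15 = 10$)
$\sqrt{T{\left(8 \cdot 7,H{\left(-5 \right)} \right)} + 3775} = \sqrt{10 + 3775} = \sqrt{3785}$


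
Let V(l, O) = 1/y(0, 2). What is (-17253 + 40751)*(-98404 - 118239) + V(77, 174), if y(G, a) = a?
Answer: -10181354427/2 ≈ -5.0907e+9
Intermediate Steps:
V(l, O) = ½ (V(l, O) = 1/2 = ½)
(-17253 + 40751)*(-98404 - 118239) + V(77, 174) = (-17253 + 40751)*(-98404 - 118239) + ½ = 23498*(-216643) + ½ = -5090677214 + ½ = -10181354427/2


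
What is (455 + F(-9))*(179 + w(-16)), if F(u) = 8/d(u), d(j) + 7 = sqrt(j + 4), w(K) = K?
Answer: 1997891/27 - 652*I*sqrt(5)/27 ≈ 73996.0 - 53.997*I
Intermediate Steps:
d(j) = -7 + sqrt(4 + j) (d(j) = -7 + sqrt(j + 4) = -7 + sqrt(4 + j))
F(u) = 8/(-7 + sqrt(4 + u))
(455 + F(-9))*(179 + w(-16)) = (455 + 8/(-7 + sqrt(4 - 9)))*(179 - 16) = (455 + 8/(-7 + sqrt(-5)))*163 = (455 + 8/(-7 + I*sqrt(5)))*163 = 74165 + 1304/(-7 + I*sqrt(5))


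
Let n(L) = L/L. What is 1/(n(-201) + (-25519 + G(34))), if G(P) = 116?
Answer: -1/25402 ≈ -3.9367e-5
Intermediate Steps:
n(L) = 1
1/(n(-201) + (-25519 + G(34))) = 1/(1 + (-25519 + 116)) = 1/(1 - 25403) = 1/(-25402) = -1/25402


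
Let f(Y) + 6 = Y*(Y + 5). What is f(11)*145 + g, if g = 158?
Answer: 24808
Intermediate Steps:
f(Y) = -6 + Y*(5 + Y) (f(Y) = -6 + Y*(Y + 5) = -6 + Y*(5 + Y))
f(11)*145 + g = (-6 + 11**2 + 5*11)*145 + 158 = (-6 + 121 + 55)*145 + 158 = 170*145 + 158 = 24650 + 158 = 24808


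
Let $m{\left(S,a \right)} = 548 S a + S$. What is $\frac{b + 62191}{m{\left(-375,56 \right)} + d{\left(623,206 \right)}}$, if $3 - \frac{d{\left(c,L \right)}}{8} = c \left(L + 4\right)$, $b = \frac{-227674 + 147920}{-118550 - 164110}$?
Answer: $- \frac{8789493907}{1774396878030} \approx -0.0049535$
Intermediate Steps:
$m{\left(S,a \right)} = S + 548 S a$ ($m{\left(S,a \right)} = 548 S a + S = S + 548 S a$)
$b = \frac{39877}{141330}$ ($b = - \frac{79754}{-282660} = \left(-79754\right) \left(- \frac{1}{282660}\right) = \frac{39877}{141330} \approx 0.28216$)
$d{\left(c,L \right)} = 24 - 8 c \left(4 + L\right)$ ($d{\left(c,L \right)} = 24 - 8 c \left(L + 4\right) = 24 - 8 c \left(4 + L\right)$)
$\frac{b + 62191}{m{\left(-375,56 \right)} + d{\left(623,206 \right)}} = \frac{\frac{39877}{141330} + 62191}{- 375 \left(1 + 548 \cdot 56\right) - \left(19912 + 1026704\right)} = \frac{8789493907}{141330 \left(- 375 \left(1 + 30688\right) - 1046616\right)} = \frac{8789493907}{141330 \left(\left(-375\right) 30689 - 1046616\right)} = \frac{8789493907}{141330 \left(-11508375 - 1046616\right)} = \frac{8789493907}{141330 \left(-12554991\right)} = \frac{8789493907}{141330} \left(- \frac{1}{12554991}\right) = - \frac{8789493907}{1774396878030}$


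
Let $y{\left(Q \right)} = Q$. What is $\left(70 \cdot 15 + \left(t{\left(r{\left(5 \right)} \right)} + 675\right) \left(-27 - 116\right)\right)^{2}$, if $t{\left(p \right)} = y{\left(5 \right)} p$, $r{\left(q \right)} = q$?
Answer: $9810902500$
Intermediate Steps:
$t{\left(p \right)} = 5 p$
$\left(70 \cdot 15 + \left(t{\left(r{\left(5 \right)} \right)} + 675\right) \left(-27 - 116\right)\right)^{2} = \left(70 \cdot 15 + \left(5 \cdot 5 + 675\right) \left(-27 - 116\right)\right)^{2} = \left(1050 + \left(25 + 675\right) \left(-143\right)\right)^{2} = \left(1050 + 700 \left(-143\right)\right)^{2} = \left(1050 - 100100\right)^{2} = \left(-99050\right)^{2} = 9810902500$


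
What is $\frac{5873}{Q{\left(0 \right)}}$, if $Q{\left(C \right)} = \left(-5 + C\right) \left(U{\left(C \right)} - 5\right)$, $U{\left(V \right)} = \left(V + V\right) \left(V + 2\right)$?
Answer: $\frac{5873}{25} \approx 234.92$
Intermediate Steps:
$U{\left(V \right)} = 2 V \left(2 + V\right)$
$Q{\left(C \right)} = \left(-5 + C\right) \left(-5 + 2 C \left(2 + C\right)\right)$ ($Q{\left(C \right)} = \left(-5 + C\right) \left(2 C \left(2 + C\right) - 5\right) = \left(-5 + C\right) \left(-5 + 2 C \left(2 + C\right)\right)$)
$\frac{5873}{Q{\left(0 \right)}} = \frac{5873}{25 - 0 - 6 \cdot 0^{2} + 2 \cdot 0^{3}} = \frac{5873}{25 + 0 - 0 + 2 \cdot 0} = \frac{5873}{25 + 0 + 0 + 0} = \frac{5873}{25}$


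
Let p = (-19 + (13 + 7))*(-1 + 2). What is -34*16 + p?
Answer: -543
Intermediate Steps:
p = 1 (p = (-19 + 20)*1 = 1*1 = 1)
-34*16 + p = -34*16 + 1 = -544 + 1 = -543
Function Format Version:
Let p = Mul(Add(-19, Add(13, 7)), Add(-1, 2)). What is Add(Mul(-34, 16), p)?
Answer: -543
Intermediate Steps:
p = 1 (p = Mul(Add(-19, 20), 1) = Mul(1, 1) = 1)
Add(Mul(-34, 16), p) = Add(Mul(-34, 16), 1) = Add(-544, 1) = -543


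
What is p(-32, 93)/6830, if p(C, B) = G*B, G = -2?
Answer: -93/3415 ≈ -0.027233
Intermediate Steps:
p(C, B) = -2*B
p(-32, 93)/6830 = -2*93/6830 = -186*1/6830 = -93/3415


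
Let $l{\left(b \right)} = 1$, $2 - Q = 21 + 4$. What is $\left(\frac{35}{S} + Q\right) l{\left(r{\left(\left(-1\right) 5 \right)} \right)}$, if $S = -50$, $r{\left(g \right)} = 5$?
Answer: $- \frac{237}{10} \approx -23.7$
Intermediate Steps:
$Q = -23$ ($Q = 2 - \left(21 + 4\right) = 2 - 25 = -23$)
$\left(\frac{35}{S} + Q\right) l{\left(r{\left(\left(-1\right) 5 \right)} \right)} = \left(\frac{35}{-50} - 23\right) 1 = \left(35 \left(- \frac{1}{50}\right) - 23\right) 1 = \left(- \frac{7}{10} - 23\right) 1 = \left(- \frac{237}{10}\right) 1 = - \frac{237}{10}$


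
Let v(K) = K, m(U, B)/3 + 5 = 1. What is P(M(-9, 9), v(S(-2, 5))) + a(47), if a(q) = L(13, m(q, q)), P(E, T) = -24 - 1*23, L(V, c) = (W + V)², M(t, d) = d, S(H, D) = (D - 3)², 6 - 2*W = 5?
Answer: 541/4 ≈ 135.25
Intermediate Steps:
W = ½ (W = 3 - ½*5 = 3 - 5/2 = ½ ≈ 0.50000)
S(H, D) = (-3 + D)²
m(U, B) = -12 (m(U, B) = -15 + 3*1 = -15 + 3 = -12)
L(V, c) = (½ + V)²
P(E, T) = -47 (P(E, T) = -24 - 23 = -47)
a(q) = 729/4 (a(q) = (1 + 2*13)²/4 = (1 + 26)²/4 = (¼)*27² = (¼)*729 = 729/4)
P(M(-9, 9), v(S(-2, 5))) + a(47) = -47 + 729/4 = 541/4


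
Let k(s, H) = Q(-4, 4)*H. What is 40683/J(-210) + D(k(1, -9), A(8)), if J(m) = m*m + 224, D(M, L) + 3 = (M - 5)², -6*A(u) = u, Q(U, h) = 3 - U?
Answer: 204861887/44324 ≈ 4621.9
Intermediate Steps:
k(s, H) = 7*H (k(s, H) = (3 - 1*(-4))*H = (3 + 4)*H = 7*H)
A(u) = -u/6
D(M, L) = -3 + (-5 + M)² (D(M, L) = -3 + (M - 5)² = -3 + (-5 + M)²)
J(m) = 224 + m² (J(m) = m² + 224 = 224 + m²)
40683/J(-210) + D(k(1, -9), A(8)) = 40683/(224 + (-210)²) + (-3 + (-5 + 7*(-9))²) = 40683/(224 + 44100) + (-3 + (-5 - 63)²) = 40683/44324 + (-3 + (-68)²) = 40683*(1/44324) + (-3 + 4624) = 40683/44324 + 4621 = 204861887/44324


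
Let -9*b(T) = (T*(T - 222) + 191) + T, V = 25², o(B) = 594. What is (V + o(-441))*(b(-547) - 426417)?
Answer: -5190550760/9 ≈ -5.7673e+8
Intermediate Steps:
V = 625
b(T) = -191/9 - T/9 - T*(-222 + T)/9 (b(T) = -((T*(T - 222) + 191) + T)/9 = -((T*(-222 + T) + 191) + T)/9 = -((191 + T*(-222 + T)) + T)/9 = -(191 + T + T*(-222 + T))/9 = -191/9 - T/9 - T*(-222 + T)/9)
(V + o(-441))*(b(-547) - 426417) = (625 + 594)*((-191/9 - ⅑*(-547)² + (221/9)*(-547)) - 426417) = 1219*((-191/9 - ⅑*299209 - 120887/9) - 426417) = 1219*((-191/9 - 299209/9 - 120887/9) - 426417) = 1219*(-420287/9 - 426417) = 1219*(-4258040/9) = -5190550760/9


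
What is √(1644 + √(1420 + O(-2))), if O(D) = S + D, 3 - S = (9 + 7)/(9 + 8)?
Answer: √(475116 + 17*√410397)/17 ≈ 41.008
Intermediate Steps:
S = 35/17 (S = 3 - (9 + 7)/(9 + 8) = 3 - 16/17 = 35/17 ≈ 2.0588)
O(D) = 35/17 + D
√(1644 + √(1420 + O(-2))) = √(1644 + √(1420 + (35/17 - 2))) = √(1644 + √(1420 + 1/17)) = √(1644 + √(24141/17)) = √(1644 + √410397/17)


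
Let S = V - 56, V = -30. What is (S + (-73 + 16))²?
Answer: 20449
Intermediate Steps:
S = -86 (S = -30 - 56 = -86)
(S + (-73 + 16))² = (-86 + (-73 + 16))² = (-86 - 57)² = (-143)² = 20449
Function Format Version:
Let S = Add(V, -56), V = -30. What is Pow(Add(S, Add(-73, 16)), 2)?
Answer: 20449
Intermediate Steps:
S = -86 (S = Add(-30, -56) = -86)
Pow(Add(S, Add(-73, 16)), 2) = Pow(Add(-86, Add(-73, 16)), 2) = Pow(Add(-86, -57), 2) = Pow(-143, 2) = 20449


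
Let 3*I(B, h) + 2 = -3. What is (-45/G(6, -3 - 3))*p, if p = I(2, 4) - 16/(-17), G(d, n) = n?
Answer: -185/34 ≈ -5.4412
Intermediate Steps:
I(B, h) = -5/3 (I(B, h) = -⅔ + (⅓)*(-3) = -⅔ - 1 = -5/3)
p = -37/51 (p = -5/3 - 16/(-17) = -5/3 - 16*(-1)/17 = -5/3 - 1*(-16/17) = -5/3 + 16/17 = -37/51 ≈ -0.72549)
(-45/G(6, -3 - 3))*p = (-45/(-3 - 3))*(-37/51) = (-45/(-6))*(-37/51) = -⅙*(-45)*(-37/51) = (15/2)*(-37/51) = -185/34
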